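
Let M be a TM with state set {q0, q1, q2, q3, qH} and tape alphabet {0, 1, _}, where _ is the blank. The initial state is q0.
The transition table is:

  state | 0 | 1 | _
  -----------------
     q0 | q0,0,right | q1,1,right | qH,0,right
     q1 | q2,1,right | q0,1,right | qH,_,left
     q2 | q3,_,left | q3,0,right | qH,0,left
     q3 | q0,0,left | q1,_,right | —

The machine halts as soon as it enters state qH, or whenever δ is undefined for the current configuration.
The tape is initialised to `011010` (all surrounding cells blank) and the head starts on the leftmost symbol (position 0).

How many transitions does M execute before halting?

q0 | [0]11010_   read 0 → write 0, move right, go to q0
q0 | 0[1]1010_   read 1 → write 1, move right, go to q1
q1 | 01[1]010_   read 1 → write 1, move right, go to q0
q0 | 011[0]10_   read 0 → write 0, move right, go to q0
q0 | 0110[1]0_   read 1 → write 1, move right, go to q1
q1 | 01101[0]_   read 0 → write 1, move right, go to q2
q2 | 011011[_]   read _ → write 0, move left, go to qH
qH | 01101[1]0
M halts after 7 transitions.

7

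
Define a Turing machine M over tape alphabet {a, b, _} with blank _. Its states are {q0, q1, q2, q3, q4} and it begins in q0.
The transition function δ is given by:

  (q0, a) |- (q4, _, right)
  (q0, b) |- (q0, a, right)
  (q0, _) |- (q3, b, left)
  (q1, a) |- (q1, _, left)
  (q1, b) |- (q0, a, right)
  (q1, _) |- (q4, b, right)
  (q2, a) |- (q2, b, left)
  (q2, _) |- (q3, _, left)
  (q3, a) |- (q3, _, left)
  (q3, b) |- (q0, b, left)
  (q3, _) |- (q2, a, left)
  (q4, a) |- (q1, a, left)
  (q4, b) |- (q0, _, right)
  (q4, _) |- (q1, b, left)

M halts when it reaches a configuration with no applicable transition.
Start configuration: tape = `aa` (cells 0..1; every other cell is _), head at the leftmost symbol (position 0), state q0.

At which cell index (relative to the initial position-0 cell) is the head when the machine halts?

state=q0 head=0 tape=[a]a__   (q0,a)→(q4,_,right)
state=q4 head=1 tape=_[a]__   (q4,a)→(q1,a,left)
state=q1 head=0 tape=[_]a__   (q1,_)→(q4,b,right)
state=q4 head=1 tape=b[a]__   (q4,a)→(q1,a,left)
state=q1 head=0 tape=[b]a__   (q1,b)→(q0,a,right)
state=q0 head=1 tape=a[a]__   (q0,a)→(q4,_,right)
state=q4 head=2 tape=a_[_]_   (q4,_)→(q1,b,left)
state=q1 head=1 tape=a[_]b_   (q1,_)→(q4,b,right)
state=q4 head=2 tape=ab[b]_   (q4,b)→(q0,_,right)
state=q0 head=3 tape=ab_[_]   (q0,_)→(q3,b,left)
state=q3 head=2 tape=ab[_]b   (q3,_)→(q2,a,left)
state=q2 head=1 tape=a[b]ab
At halt the head is at cell 1.

1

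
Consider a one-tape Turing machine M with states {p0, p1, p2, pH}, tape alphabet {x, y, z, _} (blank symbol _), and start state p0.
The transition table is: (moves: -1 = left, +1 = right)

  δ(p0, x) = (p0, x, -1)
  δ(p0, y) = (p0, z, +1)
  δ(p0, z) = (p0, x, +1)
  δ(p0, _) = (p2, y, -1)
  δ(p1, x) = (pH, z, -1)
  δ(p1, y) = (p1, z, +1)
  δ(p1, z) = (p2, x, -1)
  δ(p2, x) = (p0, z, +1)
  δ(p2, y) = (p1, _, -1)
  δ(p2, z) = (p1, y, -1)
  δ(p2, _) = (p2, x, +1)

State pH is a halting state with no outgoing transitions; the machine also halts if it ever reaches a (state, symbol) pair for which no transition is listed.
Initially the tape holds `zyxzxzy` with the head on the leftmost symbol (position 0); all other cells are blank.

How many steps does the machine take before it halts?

p0 | ___[z]yxzxzy   read z → write x, move +1, go to p0
p0 | ___x[y]xzxzy   read y → write z, move +1, go to p0
p0 | ___xz[x]zxzy   read x → write x, move -1, go to p0
p0 | ___x[z]xzxzy   read z → write x, move +1, go to p0
p0 | ___xx[x]zxzy   read x → write x, move -1, go to p0
p0 | ___x[x]xzxzy   read x → write x, move -1, go to p0
p0 | ___[x]xxzxzy   read x → write x, move -1, go to p0
p0 | __[_]xxxzxzy   read _ → write y, move -1, go to p2
p2 | _[_]yxxxzxzy   read _ → write x, move +1, go to p2
p2 | _x[y]xxxzxzy   read y → write _, move -1, go to p1
p1 | _[x]_xxxzxzy   read x → write z, move -1, go to pH
pH | [_]z_xxxzxzy
M halts after 11 transitions.

11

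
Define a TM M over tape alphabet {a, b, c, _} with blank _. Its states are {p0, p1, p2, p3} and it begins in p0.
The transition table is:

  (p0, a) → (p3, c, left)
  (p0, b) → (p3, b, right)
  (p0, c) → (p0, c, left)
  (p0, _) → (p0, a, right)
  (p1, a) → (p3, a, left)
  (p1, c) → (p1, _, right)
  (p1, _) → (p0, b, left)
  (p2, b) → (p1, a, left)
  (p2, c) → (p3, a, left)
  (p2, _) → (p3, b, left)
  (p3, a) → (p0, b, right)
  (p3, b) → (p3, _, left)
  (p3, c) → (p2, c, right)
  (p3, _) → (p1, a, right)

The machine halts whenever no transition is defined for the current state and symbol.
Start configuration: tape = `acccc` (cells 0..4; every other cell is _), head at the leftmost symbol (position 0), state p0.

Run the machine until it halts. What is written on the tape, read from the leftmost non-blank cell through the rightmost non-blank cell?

state=p0 head=0 tape=_[a]cccc___   (p0,a)→(p3,c,left)
state=p3 head=-1 tape=[_]ccccc___   (p3,_)→(p1,a,right)
state=p1 head=0 tape=a[c]cccc___   (p1,c)→(p1,_,right)
state=p1 head=1 tape=a_[c]ccc___   (p1,c)→(p1,_,right)
state=p1 head=2 tape=a__[c]cc___   (p1,c)→(p1,_,right)
state=p1 head=3 tape=a___[c]c___   (p1,c)→(p1,_,right)
state=p1 head=4 tape=a____[c]___   (p1,c)→(p1,_,right)
state=p1 head=5 tape=a_____[_]__   (p1,_)→(p0,b,left)
state=p0 head=4 tape=a____[_]b__   (p0,_)→(p0,a,right)
state=p0 head=5 tape=a____a[b]__   (p0,b)→(p3,b,right)
state=p3 head=6 tape=a____ab[_]_   (p3,_)→(p1,a,right)
state=p1 head=7 tape=a____aba[_]   (p1,_)→(p0,b,left)
state=p0 head=6 tape=a____ab[a]b   (p0,a)→(p3,c,left)
state=p3 head=5 tape=a____a[b]cb   (p3,b)→(p3,_,left)
state=p3 head=4 tape=a____[a]_cb   (p3,a)→(p0,b,right)
state=p0 head=5 tape=a____b[_]cb   (p0,_)→(p0,a,right)
state=p0 head=6 tape=a____ba[c]b   (p0,c)→(p0,c,left)
state=p0 head=5 tape=a____b[a]cb   (p0,a)→(p3,c,left)
state=p3 head=4 tape=a____[b]ccb   (p3,b)→(p3,_,left)
state=p3 head=3 tape=a___[_]_ccb   (p3,_)→(p1,a,right)
state=p1 head=4 tape=a___a[_]ccb   (p1,_)→(p0,b,left)
state=p0 head=3 tape=a___[a]bccb   (p0,a)→(p3,c,left)
state=p3 head=2 tape=a__[_]cbccb   (p3,_)→(p1,a,right)
state=p1 head=3 tape=a__a[c]bccb   (p1,c)→(p1,_,right)
state=p1 head=4 tape=a__a_[b]ccb
The non-blank tape span at halt is a__a_bccb.

a__a_bccb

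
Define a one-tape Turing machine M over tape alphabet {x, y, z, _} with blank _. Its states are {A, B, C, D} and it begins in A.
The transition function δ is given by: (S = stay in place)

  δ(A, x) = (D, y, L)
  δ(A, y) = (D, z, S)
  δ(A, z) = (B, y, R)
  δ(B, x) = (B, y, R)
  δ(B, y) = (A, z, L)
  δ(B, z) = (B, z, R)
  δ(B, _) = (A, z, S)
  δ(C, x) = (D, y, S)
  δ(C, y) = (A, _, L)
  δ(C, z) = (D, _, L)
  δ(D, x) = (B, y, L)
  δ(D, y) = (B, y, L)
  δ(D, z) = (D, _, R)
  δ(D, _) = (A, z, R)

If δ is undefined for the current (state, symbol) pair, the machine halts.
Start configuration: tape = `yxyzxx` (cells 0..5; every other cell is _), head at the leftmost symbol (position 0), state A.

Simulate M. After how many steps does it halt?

A | [y]xyzxx__   read y → write z, move S, go to D
D | [z]xyzxx__   read z → write _, move R, go to D
D | _[x]yzxx__   read x → write y, move L, go to B
B | [_]yyzxx__   read _ → write z, move S, go to A
A | [z]yyzxx__   read z → write y, move R, go to B
B | y[y]yzxx__   read y → write z, move L, go to A
A | [y]zyzxx__   read y → write z, move S, go to D
D | [z]zyzxx__   read z → write _, move R, go to D
D | _[z]yzxx__   read z → write _, move R, go to D
D | __[y]zxx__   read y → write y, move L, go to B
B | _[_]yzxx__   read _ → write z, move S, go to A
A | _[z]yzxx__   read z → write y, move R, go to B
B | _y[y]zxx__   read y → write z, move L, go to A
A | _[y]zzxx__   read y → write z, move S, go to D
D | _[z]zzxx__   read z → write _, move R, go to D
D | __[z]zxx__   read z → write _, move R, go to D
D | ___[z]xx__   read z → write _, move R, go to D
D | ____[x]x__   read x → write y, move L, go to B
B | ___[_]yx__   read _ → write z, move S, go to A
A | ___[z]yx__   read z → write y, move R, go to B
B | ___y[y]x__   read y → write z, move L, go to A
A | ___[y]zx__   read y → write z, move S, go to D
D | ___[z]zx__   read z → write _, move R, go to D
D | ____[z]x__   read z → write _, move R, go to D
D | _____[x]__   read x → write y, move L, go to B
B | ____[_]y__   read _ → write z, move S, go to A
A | ____[z]y__   read z → write y, move R, go to B
B | ____y[y]__   read y → write z, move L, go to A
A | ____[y]z__   read y → write z, move S, go to D
D | ____[z]z__   read z → write _, move R, go to D
D | _____[z]__   read z → write _, move R, go to D
D | ______[_]_   read _ → write z, move R, go to A
A | ______z[_]
M halts after 32 transitions.

32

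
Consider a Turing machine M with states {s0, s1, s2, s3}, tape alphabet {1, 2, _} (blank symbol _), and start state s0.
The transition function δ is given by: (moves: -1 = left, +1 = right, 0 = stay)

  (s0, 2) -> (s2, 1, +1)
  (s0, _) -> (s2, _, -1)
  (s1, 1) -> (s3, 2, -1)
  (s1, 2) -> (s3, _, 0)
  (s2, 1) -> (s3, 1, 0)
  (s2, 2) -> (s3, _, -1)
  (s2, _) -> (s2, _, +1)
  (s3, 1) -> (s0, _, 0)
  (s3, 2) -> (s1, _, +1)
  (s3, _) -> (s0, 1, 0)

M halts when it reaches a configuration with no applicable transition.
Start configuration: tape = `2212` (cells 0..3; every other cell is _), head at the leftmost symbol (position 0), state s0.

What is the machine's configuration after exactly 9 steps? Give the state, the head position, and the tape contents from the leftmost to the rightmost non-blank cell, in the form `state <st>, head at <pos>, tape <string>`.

state s0, head at 2, tape 2

s0 | _[2]212   read 2 → write 1, move +1, go to s2
s2 | _1[2]12   read 2 → write _, move -1, go to s3
s3 | _[1]_12   read 1 → write _, move 0, go to s0
s0 | _[_]_12   read _ → write _, move -1, go to s2
s2 | [_]__12   read _ → write _, move +1, go to s2
s2 | _[_]_12   read _ → write _, move +1, go to s2
s2 | __[_]12   read _ → write _, move +1, go to s2
s2 | ___[1]2   read 1 → write 1, move 0, go to s3
s3 | ___[1]2   read 1 → write _, move 0, go to s0
s0 | ___[_]2
After 9 steps: state s0, head at 2, tape 2.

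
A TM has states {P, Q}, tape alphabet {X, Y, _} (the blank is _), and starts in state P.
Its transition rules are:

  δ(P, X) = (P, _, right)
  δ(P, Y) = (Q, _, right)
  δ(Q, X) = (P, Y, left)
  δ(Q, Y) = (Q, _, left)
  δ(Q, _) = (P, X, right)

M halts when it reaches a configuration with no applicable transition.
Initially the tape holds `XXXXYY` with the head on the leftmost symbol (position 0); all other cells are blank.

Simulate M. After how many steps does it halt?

P | [X]XXXYY   read X → write _, move right, go to P
P | _[X]XXYY   read X → write _, move right, go to P
P | __[X]XYY   read X → write _, move right, go to P
P | ___[X]YY   read X → write _, move right, go to P
P | ____[Y]Y   read Y → write _, move right, go to Q
Q | _____[Y]   read Y → write _, move left, go to Q
Q | ____[_]_   read _ → write X, move right, go to P
P | ____X[_]
M halts after 7 transitions.

7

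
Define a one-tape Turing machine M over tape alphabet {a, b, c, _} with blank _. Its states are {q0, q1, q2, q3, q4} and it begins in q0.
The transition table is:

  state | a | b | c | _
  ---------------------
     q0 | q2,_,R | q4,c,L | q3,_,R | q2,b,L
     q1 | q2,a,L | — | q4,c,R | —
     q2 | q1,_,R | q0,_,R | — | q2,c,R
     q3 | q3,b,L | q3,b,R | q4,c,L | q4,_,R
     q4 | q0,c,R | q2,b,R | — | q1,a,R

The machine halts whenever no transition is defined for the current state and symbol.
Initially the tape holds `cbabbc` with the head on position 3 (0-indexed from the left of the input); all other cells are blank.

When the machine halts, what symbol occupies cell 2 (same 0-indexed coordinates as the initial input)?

q0 | cba[b]bc   read b → write c, move L, go to q4
q4 | cb[a]cbc   read a → write c, move R, go to q0
q0 | cbc[c]bc   read c → write _, move R, go to q3
q3 | cbc_[b]c   read b → write b, move R, go to q3
q3 | cbc_b[c]   read c → write c, move L, go to q4
q4 | cbc_[b]c   read b → write b, move R, go to q2
q2 | cbc_b[c]
Cell 2 holds c when M halts.

c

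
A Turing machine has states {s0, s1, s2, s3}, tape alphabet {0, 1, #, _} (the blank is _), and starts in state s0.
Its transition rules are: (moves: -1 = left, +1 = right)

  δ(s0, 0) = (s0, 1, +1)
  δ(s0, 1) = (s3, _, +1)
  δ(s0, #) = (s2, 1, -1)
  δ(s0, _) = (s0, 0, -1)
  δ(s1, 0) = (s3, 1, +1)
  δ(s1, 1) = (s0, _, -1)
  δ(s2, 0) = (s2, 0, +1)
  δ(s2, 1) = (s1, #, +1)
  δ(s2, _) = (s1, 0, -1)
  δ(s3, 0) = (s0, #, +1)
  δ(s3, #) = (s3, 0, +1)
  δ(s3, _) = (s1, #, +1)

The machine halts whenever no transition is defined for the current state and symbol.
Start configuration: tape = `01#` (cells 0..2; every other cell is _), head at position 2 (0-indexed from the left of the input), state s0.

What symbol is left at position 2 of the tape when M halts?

state=s0 head=2 tape=01[#]   (s0,#)→(s2,1,-1)
state=s2 head=1 tape=0[1]1   (s2,1)→(s1,#,+1)
state=s1 head=2 tape=0#[1]   (s1,1)→(s0,_,-1)
state=s0 head=1 tape=0[#]_   (s0,#)→(s2,1,-1)
state=s2 head=0 tape=[0]1_   (s2,0)→(s2,0,+1)
state=s2 head=1 tape=0[1]_   (s2,1)→(s1,#,+1)
state=s1 head=2 tape=0#[_]
Cell 2 holds _ when M halts.

_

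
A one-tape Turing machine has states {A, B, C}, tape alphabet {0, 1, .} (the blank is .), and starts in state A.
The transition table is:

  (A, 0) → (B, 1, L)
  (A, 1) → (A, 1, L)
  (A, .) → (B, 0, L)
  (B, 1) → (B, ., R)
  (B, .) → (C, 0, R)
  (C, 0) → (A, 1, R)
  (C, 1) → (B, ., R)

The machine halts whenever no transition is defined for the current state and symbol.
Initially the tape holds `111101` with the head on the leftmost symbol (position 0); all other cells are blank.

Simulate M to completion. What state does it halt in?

B

A | ...[1]11101   read 1 → write 1, move L, go to A
A | ..[.]111101   read . → write 0, move L, go to B
B | .[.]0111101   read . → write 0, move R, go to C
C | .0[0]111101   read 0 → write 1, move R, go to A
A | .01[1]11101   read 1 → write 1, move L, go to A
A | .0[1]111101   read 1 → write 1, move L, go to A
A | .[0]1111101   read 0 → write 1, move L, go to B
B | [.]11111101   read . → write 0, move R, go to C
C | 0[1]1111101   read 1 → write ., move R, go to B
B | 0.[1]111101   read 1 → write ., move R, go to B
B | 0..[1]11101   read 1 → write ., move R, go to B
B | 0...[1]1101   read 1 → write ., move R, go to B
B | 0....[1]101   read 1 → write ., move R, go to B
B | 0.....[1]01   read 1 → write ., move R, go to B
B | 0......[0]1
No transition is defined for (B, 0); M halts in state B.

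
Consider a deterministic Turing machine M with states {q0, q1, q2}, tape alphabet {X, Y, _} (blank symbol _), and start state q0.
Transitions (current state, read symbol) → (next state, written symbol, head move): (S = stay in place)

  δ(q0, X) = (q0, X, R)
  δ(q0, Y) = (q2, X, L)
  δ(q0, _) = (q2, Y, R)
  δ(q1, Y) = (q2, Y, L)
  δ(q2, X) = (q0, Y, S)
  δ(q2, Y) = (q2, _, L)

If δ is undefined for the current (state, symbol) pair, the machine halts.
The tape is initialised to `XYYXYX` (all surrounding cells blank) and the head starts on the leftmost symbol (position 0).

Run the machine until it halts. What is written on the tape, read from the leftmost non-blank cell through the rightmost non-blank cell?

q0 | _[X]YYXYX   read X → write X, move R, go to q0
q0 | _X[Y]YXYX   read Y → write X, move L, go to q2
q2 | _[X]XYXYX   read X → write Y, move S, go to q0
q0 | _[Y]XYXYX   read Y → write X, move L, go to q2
q2 | [_]XXYXYX
The non-blank tape span at halt is XXYXYX.

XXYXYX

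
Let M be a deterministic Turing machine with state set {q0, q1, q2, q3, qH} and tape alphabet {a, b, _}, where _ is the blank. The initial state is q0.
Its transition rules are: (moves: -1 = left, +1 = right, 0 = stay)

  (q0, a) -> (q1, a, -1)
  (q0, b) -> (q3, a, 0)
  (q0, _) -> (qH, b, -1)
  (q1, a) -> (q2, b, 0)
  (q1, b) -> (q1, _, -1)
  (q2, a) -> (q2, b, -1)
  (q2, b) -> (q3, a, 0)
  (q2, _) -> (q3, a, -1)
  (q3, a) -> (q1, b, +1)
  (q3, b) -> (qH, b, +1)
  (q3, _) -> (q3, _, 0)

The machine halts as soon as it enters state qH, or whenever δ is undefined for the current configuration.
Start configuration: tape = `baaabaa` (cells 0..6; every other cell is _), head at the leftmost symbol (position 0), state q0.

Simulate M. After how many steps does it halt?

16

state=q0 head=0 tape=_[b]aaabaa   (q0,b)→(q3,a,0)
state=q3 head=0 tape=_[a]aaabaa   (q3,a)→(q1,b,+1)
state=q1 head=1 tape=_b[a]aabaa   (q1,a)→(q2,b,0)
state=q2 head=1 tape=_b[b]aabaa   (q2,b)→(q3,a,0)
state=q3 head=1 tape=_b[a]aabaa   (q3,a)→(q1,b,+1)
state=q1 head=2 tape=_bb[a]abaa   (q1,a)→(q2,b,0)
state=q2 head=2 tape=_bb[b]abaa   (q2,b)→(q3,a,0)
state=q3 head=2 tape=_bb[a]abaa   (q3,a)→(q1,b,+1)
state=q1 head=3 tape=_bbb[a]baa   (q1,a)→(q2,b,0)
state=q2 head=3 tape=_bbb[b]baa   (q2,b)→(q3,a,0)
state=q3 head=3 tape=_bbb[a]baa   (q3,a)→(q1,b,+1)
state=q1 head=4 tape=_bbbb[b]aa   (q1,b)→(q1,_,-1)
state=q1 head=3 tape=_bbb[b]_aa   (q1,b)→(q1,_,-1)
state=q1 head=2 tape=_bb[b]__aa   (q1,b)→(q1,_,-1)
state=q1 head=1 tape=_b[b]___aa   (q1,b)→(q1,_,-1)
state=q1 head=0 tape=_[b]____aa   (q1,b)→(q1,_,-1)
state=q1 head=-1 tape=[_]_____aa
M halts after 16 transitions.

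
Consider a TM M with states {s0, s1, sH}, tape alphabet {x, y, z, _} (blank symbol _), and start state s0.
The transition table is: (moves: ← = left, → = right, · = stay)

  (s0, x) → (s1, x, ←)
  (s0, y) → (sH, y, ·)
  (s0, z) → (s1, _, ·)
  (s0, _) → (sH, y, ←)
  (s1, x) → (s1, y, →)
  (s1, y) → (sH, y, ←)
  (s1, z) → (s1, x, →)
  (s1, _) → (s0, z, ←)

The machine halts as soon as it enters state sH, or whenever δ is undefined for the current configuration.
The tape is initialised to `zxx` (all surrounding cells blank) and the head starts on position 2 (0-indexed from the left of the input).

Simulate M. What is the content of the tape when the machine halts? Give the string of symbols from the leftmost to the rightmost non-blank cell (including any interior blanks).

state=s0 head=2 tape=zx[x]_   (s0,x)→(s1,x,←)
state=s1 head=1 tape=z[x]x_   (s1,x)→(s1,y,→)
state=s1 head=2 tape=zy[x]_   (s1,x)→(s1,y,→)
state=s1 head=3 tape=zyy[_]   (s1,_)→(s0,z,←)
state=s0 head=2 tape=zy[y]z   (s0,y)→(sH,y,·)
state=sH head=2 tape=zy[y]z
The non-blank tape span at halt is zyyz.

zyyz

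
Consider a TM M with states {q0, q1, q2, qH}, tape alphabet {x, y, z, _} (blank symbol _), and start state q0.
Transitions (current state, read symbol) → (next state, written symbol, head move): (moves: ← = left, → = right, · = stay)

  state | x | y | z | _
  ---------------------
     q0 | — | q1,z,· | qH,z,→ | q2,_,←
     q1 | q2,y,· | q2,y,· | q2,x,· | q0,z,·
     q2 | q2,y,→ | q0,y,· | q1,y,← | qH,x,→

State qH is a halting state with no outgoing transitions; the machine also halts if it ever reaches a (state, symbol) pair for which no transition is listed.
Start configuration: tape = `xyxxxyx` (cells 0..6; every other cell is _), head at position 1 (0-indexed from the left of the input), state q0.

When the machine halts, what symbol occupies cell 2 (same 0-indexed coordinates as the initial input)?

state=q0 head=1 tape=x[y]xxxyx__   (q0,y)→(q1,z,·)
state=q1 head=1 tape=x[z]xxxyx__   (q1,z)→(q2,x,·)
state=q2 head=1 tape=x[x]xxxyx__   (q2,x)→(q2,y,→)
state=q2 head=2 tape=xy[x]xxyx__   (q2,x)→(q2,y,→)
state=q2 head=3 tape=xyy[x]xyx__   (q2,x)→(q2,y,→)
state=q2 head=4 tape=xyyy[x]yx__   (q2,x)→(q2,y,→)
state=q2 head=5 tape=xyyyy[y]x__   (q2,y)→(q0,y,·)
state=q0 head=5 tape=xyyyy[y]x__   (q0,y)→(q1,z,·)
state=q1 head=5 tape=xyyyy[z]x__   (q1,z)→(q2,x,·)
state=q2 head=5 tape=xyyyy[x]x__   (q2,x)→(q2,y,→)
state=q2 head=6 tape=xyyyyy[x]__   (q2,x)→(q2,y,→)
state=q2 head=7 tape=xyyyyyy[_]_   (q2,_)→(qH,x,→)
state=qH head=8 tape=xyyyyyyx[_]
Cell 2 holds y when M halts.

y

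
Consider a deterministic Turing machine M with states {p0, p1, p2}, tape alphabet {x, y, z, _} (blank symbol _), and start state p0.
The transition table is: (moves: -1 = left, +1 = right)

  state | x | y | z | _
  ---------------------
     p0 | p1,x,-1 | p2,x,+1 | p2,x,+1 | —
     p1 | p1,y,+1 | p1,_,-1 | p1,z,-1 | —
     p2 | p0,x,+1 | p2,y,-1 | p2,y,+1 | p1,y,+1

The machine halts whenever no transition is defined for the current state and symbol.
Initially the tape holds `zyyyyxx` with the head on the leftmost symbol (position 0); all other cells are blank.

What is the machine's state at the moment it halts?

p1

p0 | [z]yyyyxx_   read z → write x, move +1, go to p2
p2 | x[y]yyyxx_   read y → write y, move -1, go to p2
p2 | [x]yyyyxx_   read x → write x, move +1, go to p0
p0 | x[y]yyyxx_   read y → write x, move +1, go to p2
p2 | xx[y]yyxx_   read y → write y, move -1, go to p2
p2 | x[x]yyyxx_   read x → write x, move +1, go to p0
p0 | xx[y]yyxx_   read y → write x, move +1, go to p2
p2 | xxx[y]yxx_   read y → write y, move -1, go to p2
p2 | xx[x]yyxx_   read x → write x, move +1, go to p0
p0 | xxx[y]yxx_   read y → write x, move +1, go to p2
p2 | xxxx[y]xx_   read y → write y, move -1, go to p2
p2 | xxx[x]yxx_   read x → write x, move +1, go to p0
p0 | xxxx[y]xx_   read y → write x, move +1, go to p2
p2 | xxxxx[x]x_   read x → write x, move +1, go to p0
p0 | xxxxxx[x]_   read x → write x, move -1, go to p1
p1 | xxxxx[x]x_   read x → write y, move +1, go to p1
p1 | xxxxxy[x]_   read x → write y, move +1, go to p1
p1 | xxxxxyy[_]
No transition is defined for (p1, _); M halts in state p1.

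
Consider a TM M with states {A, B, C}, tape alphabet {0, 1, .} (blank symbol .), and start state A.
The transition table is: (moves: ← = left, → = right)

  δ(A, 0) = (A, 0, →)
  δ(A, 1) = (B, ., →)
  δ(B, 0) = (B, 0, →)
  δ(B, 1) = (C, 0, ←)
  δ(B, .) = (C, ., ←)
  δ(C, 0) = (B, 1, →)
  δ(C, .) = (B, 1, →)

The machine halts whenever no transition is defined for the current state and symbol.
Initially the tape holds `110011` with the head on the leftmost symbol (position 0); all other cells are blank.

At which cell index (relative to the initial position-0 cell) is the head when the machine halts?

state=A head=0 tape=[1]10011.   (A,1)→(B,.,→)
state=B head=1 tape=.[1]0011.   (B,1)→(C,0,←)
state=C head=0 tape=[.]00011.   (C,.)→(B,1,→)
state=B head=1 tape=1[0]0011.   (B,0)→(B,0,→)
state=B head=2 tape=10[0]011.   (B,0)→(B,0,→)
state=B head=3 tape=100[0]11.   (B,0)→(B,0,→)
state=B head=4 tape=1000[1]1.   (B,1)→(C,0,←)
state=C head=3 tape=100[0]01.   (C,0)→(B,1,→)
state=B head=4 tape=1001[0]1.   (B,0)→(B,0,→)
state=B head=5 tape=10010[1].   (B,1)→(C,0,←)
state=C head=4 tape=1001[0]0.   (C,0)→(B,1,→)
state=B head=5 tape=10011[0].   (B,0)→(B,0,→)
state=B head=6 tape=100110[.]   (B,.)→(C,.,←)
state=C head=5 tape=10011[0].   (C,0)→(B,1,→)
state=B head=6 tape=100111[.]   (B,.)→(C,.,←)
state=C head=5 tape=10011[1].
At halt the head is at cell 5.

5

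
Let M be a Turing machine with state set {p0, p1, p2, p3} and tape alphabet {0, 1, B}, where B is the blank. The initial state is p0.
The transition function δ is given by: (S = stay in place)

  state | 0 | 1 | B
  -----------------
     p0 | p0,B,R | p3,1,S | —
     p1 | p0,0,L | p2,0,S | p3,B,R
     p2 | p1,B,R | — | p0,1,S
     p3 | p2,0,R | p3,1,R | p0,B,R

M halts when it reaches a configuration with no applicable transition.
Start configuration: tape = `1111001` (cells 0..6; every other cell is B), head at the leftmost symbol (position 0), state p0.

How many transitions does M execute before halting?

11

state=p0 head=0 tape=[1]111001BBB   (p0,1)→(p3,1,S)
state=p3 head=0 tape=[1]111001BBB   (p3,1)→(p3,1,R)
state=p3 head=1 tape=1[1]11001BBB   (p3,1)→(p3,1,R)
state=p3 head=2 tape=11[1]1001BBB   (p3,1)→(p3,1,R)
state=p3 head=3 tape=111[1]001BBB   (p3,1)→(p3,1,R)
state=p3 head=4 tape=1111[0]01BBB   (p3,0)→(p2,0,R)
state=p2 head=5 tape=11110[0]1BBB   (p2,0)→(p1,B,R)
state=p1 head=6 tape=11110B[1]BBB   (p1,1)→(p2,0,S)
state=p2 head=6 tape=11110B[0]BBB   (p2,0)→(p1,B,R)
state=p1 head=7 tape=11110BB[B]BB   (p1,B)→(p3,B,R)
state=p3 head=8 tape=11110BBB[B]B   (p3,B)→(p0,B,R)
state=p0 head=9 tape=11110BBBB[B]
M halts after 11 transitions.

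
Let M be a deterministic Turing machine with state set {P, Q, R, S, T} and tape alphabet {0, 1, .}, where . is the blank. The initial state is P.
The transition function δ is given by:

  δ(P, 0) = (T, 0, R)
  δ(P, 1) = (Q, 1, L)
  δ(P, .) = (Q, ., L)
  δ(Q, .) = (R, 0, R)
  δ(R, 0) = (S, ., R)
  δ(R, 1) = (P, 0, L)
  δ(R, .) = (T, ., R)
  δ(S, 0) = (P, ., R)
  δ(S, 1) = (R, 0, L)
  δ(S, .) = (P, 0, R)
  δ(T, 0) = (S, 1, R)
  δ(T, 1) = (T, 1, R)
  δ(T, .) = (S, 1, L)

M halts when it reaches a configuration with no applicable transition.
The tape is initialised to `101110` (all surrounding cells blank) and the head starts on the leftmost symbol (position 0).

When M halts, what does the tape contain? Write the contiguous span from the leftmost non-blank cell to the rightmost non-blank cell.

010101001

state=P head=0 tape=.[1]01110..   (P,1)→(Q,1,L)
state=Q head=-1 tape=[.]101110..   (Q,.)→(R,0,R)
state=R head=0 tape=0[1]01110..   (R,1)→(P,0,L)
state=P head=-1 tape=[0]001110..   (P,0)→(T,0,R)
state=T head=0 tape=0[0]01110..   (T,0)→(S,1,R)
state=S head=1 tape=01[0]1110..   (S,0)→(P,.,R)
state=P head=2 tape=01.[1]110..   (P,1)→(Q,1,L)
state=Q head=1 tape=01[.]1110..   (Q,.)→(R,0,R)
state=R head=2 tape=010[1]110..   (R,1)→(P,0,L)
state=P head=1 tape=01[0]0110..   (P,0)→(T,0,R)
state=T head=2 tape=010[0]110..   (T,0)→(S,1,R)
state=S head=3 tape=0101[1]10..   (S,1)→(R,0,L)
state=R head=2 tape=010[1]010..   (R,1)→(P,0,L)
state=P head=1 tape=01[0]0010..   (P,0)→(T,0,R)
state=T head=2 tape=010[0]010..   (T,0)→(S,1,R)
state=S head=3 tape=0101[0]10..   (S,0)→(P,.,R)
state=P head=4 tape=0101.[1]0..   (P,1)→(Q,1,L)
state=Q head=3 tape=0101[.]10..   (Q,.)→(R,0,R)
state=R head=4 tape=01010[1]0..   (R,1)→(P,0,L)
state=P head=3 tape=0101[0]00..   (P,0)→(T,0,R)
state=T head=4 tape=01010[0]0..   (T,0)→(S,1,R)
state=S head=5 tape=010101[0]..   (S,0)→(P,.,R)
state=P head=6 tape=010101.[.].   (P,.)→(Q,.,L)
state=Q head=5 tape=010101[.]..   (Q,.)→(R,0,R)
state=R head=6 tape=0101010[.].   (R,.)→(T,.,R)
state=T head=7 tape=0101010.[.]   (T,.)→(S,1,L)
state=S head=6 tape=0101010[.]1   (S,.)→(P,0,R)
state=P head=7 tape=01010100[1]   (P,1)→(Q,1,L)
state=Q head=6 tape=0101010[0]1
The non-blank tape span at halt is 010101001.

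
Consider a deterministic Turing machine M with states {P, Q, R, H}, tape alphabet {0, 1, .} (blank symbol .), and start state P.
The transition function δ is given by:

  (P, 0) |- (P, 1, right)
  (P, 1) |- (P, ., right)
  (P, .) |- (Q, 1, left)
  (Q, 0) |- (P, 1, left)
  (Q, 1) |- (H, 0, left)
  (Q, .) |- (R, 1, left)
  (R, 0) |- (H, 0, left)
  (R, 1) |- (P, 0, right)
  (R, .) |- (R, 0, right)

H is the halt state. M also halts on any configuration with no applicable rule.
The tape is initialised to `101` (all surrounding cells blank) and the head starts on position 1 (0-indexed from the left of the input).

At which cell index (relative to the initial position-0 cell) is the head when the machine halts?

2

P | 1[0]1...   read 0 → write 1, move right, go to P
P | 11[1]...   read 1 → write ., move right, go to P
P | 11.[.]..   read . → write 1, move left, go to Q
Q | 11[.]1..   read . → write 1, move left, go to R
R | 1[1]11..   read 1 → write 0, move right, go to P
P | 10[1]1..   read 1 → write ., move right, go to P
P | 10.[1]..   read 1 → write ., move right, go to P
P | 10..[.].   read . → write 1, move left, go to Q
Q | 10.[.]1.   read . → write 1, move left, go to R
R | 10[.]11.   read . → write 0, move right, go to R
R | 100[1]1.   read 1 → write 0, move right, go to P
P | 1000[1].   read 1 → write ., move right, go to P
P | 1000.[.]   read . → write 1, move left, go to Q
Q | 1000[.]1   read . → write 1, move left, go to R
R | 100[0]11   read 0 → write 0, move left, go to H
H | 10[0]011
At halt the head is at cell 2.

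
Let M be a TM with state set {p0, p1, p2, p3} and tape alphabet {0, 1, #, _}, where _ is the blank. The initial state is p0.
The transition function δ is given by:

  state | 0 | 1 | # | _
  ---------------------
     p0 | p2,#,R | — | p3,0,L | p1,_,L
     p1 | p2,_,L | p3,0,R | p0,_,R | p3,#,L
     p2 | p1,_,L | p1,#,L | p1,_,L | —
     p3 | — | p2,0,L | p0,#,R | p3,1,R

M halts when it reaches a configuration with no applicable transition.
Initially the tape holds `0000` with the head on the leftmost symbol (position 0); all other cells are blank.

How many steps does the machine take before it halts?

p0 | __[0]000   read 0 → write #, move R, go to p2
p2 | __#[0]00   read 0 → write _, move L, go to p1
p1 | __[#]_00   read # → write _, move R, go to p0
p0 | ___[_]00   read _ → write _, move L, go to p1
p1 | __[_]_00   read _ → write #, move L, go to p3
p3 | _[_]#_00   read _ → write 1, move R, go to p3
p3 | _1[#]_00   read # → write #, move R, go to p0
p0 | _1#[_]00   read _ → write _, move L, go to p1
p1 | _1[#]_00   read # → write _, move R, go to p0
p0 | _1_[_]00   read _ → write _, move L, go to p1
p1 | _1[_]_00   read _ → write #, move L, go to p3
p3 | _[1]#_00   read 1 → write 0, move L, go to p2
p2 | [_]0#_00
M halts after 12 transitions.

12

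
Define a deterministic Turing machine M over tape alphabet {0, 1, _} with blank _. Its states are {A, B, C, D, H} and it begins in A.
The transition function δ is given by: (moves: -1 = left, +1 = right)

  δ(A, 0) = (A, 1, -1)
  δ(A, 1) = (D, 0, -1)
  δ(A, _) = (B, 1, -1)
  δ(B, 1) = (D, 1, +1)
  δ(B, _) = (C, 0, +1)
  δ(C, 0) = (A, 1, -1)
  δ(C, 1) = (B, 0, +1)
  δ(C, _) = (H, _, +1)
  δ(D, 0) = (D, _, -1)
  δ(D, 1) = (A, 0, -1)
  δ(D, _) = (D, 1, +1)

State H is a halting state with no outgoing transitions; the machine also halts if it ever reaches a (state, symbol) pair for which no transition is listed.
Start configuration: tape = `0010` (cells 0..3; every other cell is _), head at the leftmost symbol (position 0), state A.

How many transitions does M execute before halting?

27

A | _______[0]010   read 0 → write 1, move -1, go to A
A | ______[_]1010   read _ → write 1, move -1, go to B
B | _____[_]11010   read _ → write 0, move +1, go to C
C | _____0[1]1010   read 1 → write 0, move +1, go to B
B | _____00[1]010   read 1 → write 1, move +1, go to D
D | _____001[0]10   read 0 → write _, move -1, go to D
D | _____00[1]_10   read 1 → write 0, move -1, go to A
A | _____0[0]0_10   read 0 → write 1, move -1, go to A
A | _____[0]10_10   read 0 → write 1, move -1, go to A
A | ____[_]110_10   read _ → write 1, move -1, go to B
B | ___[_]1110_10   read _ → write 0, move +1, go to C
C | ___0[1]110_10   read 1 → write 0, move +1, go to B
B | ___00[1]10_10   read 1 → write 1, move +1, go to D
D | ___001[1]0_10   read 1 → write 0, move -1, go to A
A | ___00[1]00_10   read 1 → write 0, move -1, go to D
D | ___0[0]000_10   read 0 → write _, move -1, go to D
D | ___[0]_000_10   read 0 → write _, move -1, go to D
D | __[_]__000_10   read _ → write 1, move +1, go to D
D | __1[_]_000_10   read _ → write 1, move +1, go to D
D | __11[_]000_10   read _ → write 1, move +1, go to D
D | __111[0]00_10   read 0 → write _, move -1, go to D
D | __11[1]_00_10   read 1 → write 0, move -1, go to A
A | __1[1]0_00_10   read 1 → write 0, move -1, go to D
D | __[1]00_00_10   read 1 → write 0, move -1, go to A
A | _[_]000_00_10   read _ → write 1, move -1, go to B
B | [_]1000_00_10   read _ → write 0, move +1, go to C
C | 0[1]000_00_10   read 1 → write 0, move +1, go to B
B | 00[0]00_00_10
M halts after 27 transitions.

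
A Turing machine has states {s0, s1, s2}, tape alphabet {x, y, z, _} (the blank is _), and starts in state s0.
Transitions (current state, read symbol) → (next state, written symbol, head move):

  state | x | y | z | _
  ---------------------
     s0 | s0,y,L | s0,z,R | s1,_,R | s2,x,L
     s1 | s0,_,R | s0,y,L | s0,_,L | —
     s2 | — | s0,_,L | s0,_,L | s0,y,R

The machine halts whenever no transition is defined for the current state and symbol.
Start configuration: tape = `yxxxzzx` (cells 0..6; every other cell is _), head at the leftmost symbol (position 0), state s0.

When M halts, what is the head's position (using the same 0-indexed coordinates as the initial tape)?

0

s0 | _[y]xxxzzx   read y → write z, move R, go to s0
s0 | _z[x]xxzzx   read x → write y, move L, go to s0
s0 | _[z]yxxzzx   read z → write _, move R, go to s1
s1 | __[y]xxzzx   read y → write y, move L, go to s0
s0 | _[_]yxxzzx   read _ → write x, move L, go to s2
s2 | [_]xyxxzzx   read _ → write y, move R, go to s0
s0 | y[x]yxxzzx   read x → write y, move L, go to s0
s0 | [y]yyxxzzx   read y → write z, move R, go to s0
s0 | z[y]yxxzzx   read y → write z, move R, go to s0
s0 | zz[y]xxzzx   read y → write z, move R, go to s0
s0 | zzz[x]xzzx   read x → write y, move L, go to s0
s0 | zz[z]yxzzx   read z → write _, move R, go to s1
s1 | zz_[y]xzzx   read y → write y, move L, go to s0
s0 | zz[_]yxzzx   read _ → write x, move L, go to s2
s2 | z[z]xyxzzx   read z → write _, move L, go to s0
s0 | [z]_xyxzzx   read z → write _, move R, go to s1
s1 | _[_]xyxzzx
At halt the head is at cell 0.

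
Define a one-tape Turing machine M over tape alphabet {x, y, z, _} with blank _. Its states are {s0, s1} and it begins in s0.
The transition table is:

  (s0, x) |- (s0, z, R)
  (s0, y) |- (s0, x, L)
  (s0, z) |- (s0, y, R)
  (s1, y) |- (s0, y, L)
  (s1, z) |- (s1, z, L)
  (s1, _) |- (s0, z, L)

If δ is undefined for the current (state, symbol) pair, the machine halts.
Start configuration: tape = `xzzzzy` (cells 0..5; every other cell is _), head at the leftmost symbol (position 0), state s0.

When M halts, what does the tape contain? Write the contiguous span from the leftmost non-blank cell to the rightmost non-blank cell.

yzzzzz

state=s0 head=0 tape=[x]zzzzy_   (s0,x)→(s0,z,R)
state=s0 head=1 tape=z[z]zzzy_   (s0,z)→(s0,y,R)
state=s0 head=2 tape=zy[z]zzy_   (s0,z)→(s0,y,R)
state=s0 head=3 tape=zyy[z]zy_   (s0,z)→(s0,y,R)
state=s0 head=4 tape=zyyy[z]y_   (s0,z)→(s0,y,R)
state=s0 head=5 tape=zyyyy[y]_   (s0,y)→(s0,x,L)
state=s0 head=4 tape=zyyy[y]x_   (s0,y)→(s0,x,L)
state=s0 head=3 tape=zyy[y]xx_   (s0,y)→(s0,x,L)
state=s0 head=2 tape=zy[y]xxx_   (s0,y)→(s0,x,L)
state=s0 head=1 tape=z[y]xxxx_   (s0,y)→(s0,x,L)
state=s0 head=0 tape=[z]xxxxx_   (s0,z)→(s0,y,R)
state=s0 head=1 tape=y[x]xxxx_   (s0,x)→(s0,z,R)
state=s0 head=2 tape=yz[x]xxx_   (s0,x)→(s0,z,R)
state=s0 head=3 tape=yzz[x]xx_   (s0,x)→(s0,z,R)
state=s0 head=4 tape=yzzz[x]x_   (s0,x)→(s0,z,R)
state=s0 head=5 tape=yzzzz[x]_   (s0,x)→(s0,z,R)
state=s0 head=6 tape=yzzzzz[_]
The non-blank tape span at halt is yzzzzz.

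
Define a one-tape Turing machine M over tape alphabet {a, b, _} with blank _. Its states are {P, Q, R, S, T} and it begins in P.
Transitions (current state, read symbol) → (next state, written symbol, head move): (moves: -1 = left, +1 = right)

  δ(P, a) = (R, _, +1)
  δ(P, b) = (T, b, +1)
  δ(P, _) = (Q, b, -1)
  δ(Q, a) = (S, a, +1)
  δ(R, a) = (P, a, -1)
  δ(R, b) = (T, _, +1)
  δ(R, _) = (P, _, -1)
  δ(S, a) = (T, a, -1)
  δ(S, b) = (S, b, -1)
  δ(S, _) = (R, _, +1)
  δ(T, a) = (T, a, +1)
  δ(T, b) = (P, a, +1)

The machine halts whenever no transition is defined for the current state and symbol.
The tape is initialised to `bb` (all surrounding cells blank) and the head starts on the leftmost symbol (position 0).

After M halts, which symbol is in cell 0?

state=P head=0 tape=[b]b__   (P,b)→(T,b,+1)
state=T head=1 tape=b[b]__   (T,b)→(P,a,+1)
state=P head=2 tape=ba[_]_   (P,_)→(Q,b,-1)
state=Q head=1 tape=b[a]b_   (Q,a)→(S,a,+1)
state=S head=2 tape=ba[b]_   (S,b)→(S,b,-1)
state=S head=1 tape=b[a]b_   (S,a)→(T,a,-1)
state=T head=0 tape=[b]ab_   (T,b)→(P,a,+1)
state=P head=1 tape=a[a]b_   (P,a)→(R,_,+1)
state=R head=2 tape=a_[b]_   (R,b)→(T,_,+1)
state=T head=3 tape=a__[_]
Cell 0 holds a when M halts.

a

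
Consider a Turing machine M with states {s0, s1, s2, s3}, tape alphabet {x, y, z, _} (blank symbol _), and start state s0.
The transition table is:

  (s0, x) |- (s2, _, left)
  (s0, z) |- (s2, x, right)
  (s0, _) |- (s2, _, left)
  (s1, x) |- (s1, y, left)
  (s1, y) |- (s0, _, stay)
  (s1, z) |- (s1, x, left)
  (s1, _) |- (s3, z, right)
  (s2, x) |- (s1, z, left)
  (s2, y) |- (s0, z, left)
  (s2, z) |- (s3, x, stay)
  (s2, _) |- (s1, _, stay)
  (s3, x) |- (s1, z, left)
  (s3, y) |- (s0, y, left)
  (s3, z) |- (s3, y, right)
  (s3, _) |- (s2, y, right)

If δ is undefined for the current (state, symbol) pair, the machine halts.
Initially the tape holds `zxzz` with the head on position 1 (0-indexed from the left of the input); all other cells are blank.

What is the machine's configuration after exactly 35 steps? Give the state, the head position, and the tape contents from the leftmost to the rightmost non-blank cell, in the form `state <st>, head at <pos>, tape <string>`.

state s0, head at -2, tape zy_zz_zz

state=s0 head=1 tape=____z[x]zz   (s0,x)→(s2,_,left)
state=s2 head=0 tape=____[z]_zz   (s2,z)→(s3,x,stay)
state=s3 head=0 tape=____[x]_zz   (s3,x)→(s1,z,left)
state=s1 head=-1 tape=___[_]z_zz   (s1,_)→(s3,z,right)
state=s3 head=0 tape=___z[z]_zz   (s3,z)→(s3,y,right)
state=s3 head=1 tape=___zy[_]zz   (s3,_)→(s2,y,right)
state=s2 head=2 tape=___zyy[z]z   (s2,z)→(s3,x,stay)
state=s3 head=2 tape=___zyy[x]z   (s3,x)→(s1,z,left)
state=s1 head=1 tape=___zy[y]zz   (s1,y)→(s0,_,stay)
state=s0 head=1 tape=___zy[_]zz   (s0,_)→(s2,_,left)
state=s2 head=0 tape=___z[y]_zz   (s2,y)→(s0,z,left)
state=s0 head=-1 tape=___[z]z_zz   (s0,z)→(s2,x,right)
state=s2 head=0 tape=___x[z]_zz   (s2,z)→(s3,x,stay)
state=s3 head=0 tape=___x[x]_zz   (s3,x)→(s1,z,left)
state=s1 head=-1 tape=___[x]z_zz   (s1,x)→(s1,y,left)
state=s1 head=-2 tape=__[_]yz_zz   (s1,_)→(s3,z,right)
state=s3 head=-1 tape=__z[y]z_zz   (s3,y)→(s0,y,left)
state=s0 head=-2 tape=__[z]yz_zz   (s0,z)→(s2,x,right)
state=s2 head=-1 tape=__x[y]z_zz   (s2,y)→(s0,z,left)
state=s0 head=-2 tape=__[x]zz_zz   (s0,x)→(s2,_,left)
state=s2 head=-3 tape=_[_]_zz_zz   (s2,_)→(s1,_,stay)
state=s1 head=-3 tape=_[_]_zz_zz   (s1,_)→(s3,z,right)
state=s3 head=-2 tape=_z[_]zz_zz   (s3,_)→(s2,y,right)
state=s2 head=-1 tape=_zy[z]z_zz   (s2,z)→(s3,x,stay)
state=s3 head=-1 tape=_zy[x]z_zz   (s3,x)→(s1,z,left)
state=s1 head=-2 tape=_z[y]zz_zz   (s1,y)→(s0,_,stay)
state=s0 head=-2 tape=_z[_]zz_zz   (s0,_)→(s2,_,left)
state=s2 head=-3 tape=_[z]_zz_zz   (s2,z)→(s3,x,stay)
state=s3 head=-3 tape=_[x]_zz_zz   (s3,x)→(s1,z,left)
state=s1 head=-4 tape=[_]z_zz_zz   (s1,_)→(s3,z,right)
state=s3 head=-3 tape=z[z]_zz_zz   (s3,z)→(s3,y,right)
state=s3 head=-2 tape=zy[_]zz_zz   (s3,_)→(s2,y,right)
state=s2 head=-1 tape=zyy[z]z_zz   (s2,z)→(s3,x,stay)
state=s3 head=-1 tape=zyy[x]z_zz   (s3,x)→(s1,z,left)
state=s1 head=-2 tape=zy[y]zz_zz   (s1,y)→(s0,_,stay)
state=s0 head=-2 tape=zy[_]zz_zz
After 35 steps: state s0, head at -2, tape zy_zz_zz.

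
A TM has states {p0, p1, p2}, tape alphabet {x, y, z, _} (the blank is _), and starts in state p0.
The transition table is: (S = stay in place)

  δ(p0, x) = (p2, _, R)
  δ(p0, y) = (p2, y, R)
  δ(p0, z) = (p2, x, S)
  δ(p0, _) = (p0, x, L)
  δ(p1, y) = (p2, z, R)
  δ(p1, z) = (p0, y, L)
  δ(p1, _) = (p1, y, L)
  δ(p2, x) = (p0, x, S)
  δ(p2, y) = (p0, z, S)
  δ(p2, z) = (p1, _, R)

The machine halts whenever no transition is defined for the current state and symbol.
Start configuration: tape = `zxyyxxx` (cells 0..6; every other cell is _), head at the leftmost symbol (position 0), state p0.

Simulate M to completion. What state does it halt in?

state=p0 head=0 tape=[z]xyyxxx_   (p0,z)→(p2,x,S)
state=p2 head=0 tape=[x]xyyxxx_   (p2,x)→(p0,x,S)
state=p0 head=0 tape=[x]xyyxxx_   (p0,x)→(p2,_,R)
state=p2 head=1 tape=_[x]yyxxx_   (p2,x)→(p0,x,S)
state=p0 head=1 tape=_[x]yyxxx_   (p0,x)→(p2,_,R)
state=p2 head=2 tape=__[y]yxxx_   (p2,y)→(p0,z,S)
state=p0 head=2 tape=__[z]yxxx_   (p0,z)→(p2,x,S)
state=p2 head=2 tape=__[x]yxxx_   (p2,x)→(p0,x,S)
state=p0 head=2 tape=__[x]yxxx_   (p0,x)→(p2,_,R)
state=p2 head=3 tape=___[y]xxx_   (p2,y)→(p0,z,S)
state=p0 head=3 tape=___[z]xxx_   (p0,z)→(p2,x,S)
state=p2 head=3 tape=___[x]xxx_   (p2,x)→(p0,x,S)
state=p0 head=3 tape=___[x]xxx_   (p0,x)→(p2,_,R)
state=p2 head=4 tape=____[x]xx_   (p2,x)→(p0,x,S)
state=p0 head=4 tape=____[x]xx_   (p0,x)→(p2,_,R)
state=p2 head=5 tape=_____[x]x_   (p2,x)→(p0,x,S)
state=p0 head=5 tape=_____[x]x_   (p0,x)→(p2,_,R)
state=p2 head=6 tape=______[x]_   (p2,x)→(p0,x,S)
state=p0 head=6 tape=______[x]_   (p0,x)→(p2,_,R)
state=p2 head=7 tape=_______[_]
No transition is defined for (p2, _); M halts in state p2.

p2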